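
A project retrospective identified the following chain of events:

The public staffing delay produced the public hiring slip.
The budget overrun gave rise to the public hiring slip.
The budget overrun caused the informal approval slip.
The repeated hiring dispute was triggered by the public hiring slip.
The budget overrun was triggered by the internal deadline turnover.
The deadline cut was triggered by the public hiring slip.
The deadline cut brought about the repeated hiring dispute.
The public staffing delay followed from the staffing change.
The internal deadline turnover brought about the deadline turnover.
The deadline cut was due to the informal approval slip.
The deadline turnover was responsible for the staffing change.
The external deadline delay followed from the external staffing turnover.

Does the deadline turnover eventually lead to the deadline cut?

Yes

There is a causal chain: the deadline turnover → the staffing change → the public staffing delay → the public hiring slip → the deadline cut.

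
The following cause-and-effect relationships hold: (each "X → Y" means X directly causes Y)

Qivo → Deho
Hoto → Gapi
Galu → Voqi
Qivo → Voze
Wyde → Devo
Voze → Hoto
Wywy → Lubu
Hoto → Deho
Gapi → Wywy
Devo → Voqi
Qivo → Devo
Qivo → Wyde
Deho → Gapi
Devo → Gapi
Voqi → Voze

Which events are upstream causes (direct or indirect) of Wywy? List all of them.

Immediate cause of Wywy: Gapi.
Further upstream: Qivo, Wyde, Devo, Voqi, Voze, Hoto, Deho, Galu.

Deho, Devo, Galu, Gapi, Hoto, Qivo, Voqi, Voze, Wyde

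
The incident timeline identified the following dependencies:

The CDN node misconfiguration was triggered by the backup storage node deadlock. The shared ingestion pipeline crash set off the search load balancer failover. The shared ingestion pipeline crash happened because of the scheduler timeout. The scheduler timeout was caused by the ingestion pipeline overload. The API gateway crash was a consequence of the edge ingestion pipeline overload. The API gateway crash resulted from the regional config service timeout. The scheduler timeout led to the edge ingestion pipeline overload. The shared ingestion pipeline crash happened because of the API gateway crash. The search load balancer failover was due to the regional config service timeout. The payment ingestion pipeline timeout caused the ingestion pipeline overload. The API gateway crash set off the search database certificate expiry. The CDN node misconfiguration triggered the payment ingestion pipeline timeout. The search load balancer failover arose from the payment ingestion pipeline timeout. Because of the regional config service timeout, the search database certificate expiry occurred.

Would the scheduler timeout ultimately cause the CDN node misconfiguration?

No

The scheduler timeout leads to the edge ingestion pipeline overload, the API gateway crash, the search database certificate expiry, the shared ingestion pipeline crash, the search load balancer failover; the CDN node misconfiguration is not among them.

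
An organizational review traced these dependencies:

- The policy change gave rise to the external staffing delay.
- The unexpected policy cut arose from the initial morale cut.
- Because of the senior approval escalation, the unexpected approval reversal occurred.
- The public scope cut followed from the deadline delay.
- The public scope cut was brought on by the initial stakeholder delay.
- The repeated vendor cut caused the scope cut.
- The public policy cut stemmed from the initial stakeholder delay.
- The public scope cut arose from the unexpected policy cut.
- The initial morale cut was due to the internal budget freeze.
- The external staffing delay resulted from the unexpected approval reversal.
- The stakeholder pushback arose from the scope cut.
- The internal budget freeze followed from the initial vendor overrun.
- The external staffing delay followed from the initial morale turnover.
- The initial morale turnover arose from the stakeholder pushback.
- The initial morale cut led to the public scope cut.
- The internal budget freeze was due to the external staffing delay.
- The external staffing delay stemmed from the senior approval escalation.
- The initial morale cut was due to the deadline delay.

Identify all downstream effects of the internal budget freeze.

the initial morale cut, the public scope cut, the unexpected policy cut

Direct effects: the initial morale cut.
2 steps out: the unexpected policy cut, the public scope cut.
Not reachable from it: the senior approval escalation, the deadline delay, the repeated vendor cut, the scope cut, the initial vendor overrun, the policy change, the stakeholder pushback, the unexpected approval reversal, the initial stakeholder delay, the public policy cut, the initial morale turnover, the external staffing delay.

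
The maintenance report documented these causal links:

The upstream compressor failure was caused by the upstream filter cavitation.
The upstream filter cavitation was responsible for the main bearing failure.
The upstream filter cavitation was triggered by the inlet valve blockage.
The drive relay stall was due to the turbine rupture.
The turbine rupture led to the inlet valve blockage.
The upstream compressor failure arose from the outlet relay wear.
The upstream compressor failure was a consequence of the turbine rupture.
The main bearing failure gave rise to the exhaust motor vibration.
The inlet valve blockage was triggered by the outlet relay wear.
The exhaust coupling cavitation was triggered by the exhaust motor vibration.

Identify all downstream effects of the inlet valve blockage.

the exhaust coupling cavitation, the exhaust motor vibration, the main bearing failure, the upstream compressor failure, the upstream filter cavitation

Direct effects: the upstream filter cavitation.
2 steps out: the upstream compressor failure, the main bearing failure.
3 steps out: the exhaust motor vibration.
4 steps out: the exhaust coupling cavitation.
Not reachable from it: the turbine rupture, the drive relay stall, the outlet relay wear.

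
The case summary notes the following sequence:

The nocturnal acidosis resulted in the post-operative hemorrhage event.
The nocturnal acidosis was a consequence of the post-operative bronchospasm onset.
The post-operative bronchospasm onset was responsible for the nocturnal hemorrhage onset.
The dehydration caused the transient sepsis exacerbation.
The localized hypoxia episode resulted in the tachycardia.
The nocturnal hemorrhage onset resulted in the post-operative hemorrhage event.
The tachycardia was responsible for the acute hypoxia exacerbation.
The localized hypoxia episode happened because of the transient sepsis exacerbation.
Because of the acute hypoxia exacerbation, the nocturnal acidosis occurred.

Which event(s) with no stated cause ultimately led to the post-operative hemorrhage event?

Tracing upstream from the post-operative hemorrhage event: the post-operative hemorrhage event ← the nocturnal acidosis ← the acute hypoxia exacerbation ← the tachycardia ← the localized hypoxia episode ← the transient sepsis exacerbation ← the dehydration.
A separate upstream branch: the post-operative hemorrhage event ← the nocturnal acidosis ← the post-operative bronchospasm onset.
Each of those chain origins has no stated cause.

the dehydration, the post-operative bronchospasm onset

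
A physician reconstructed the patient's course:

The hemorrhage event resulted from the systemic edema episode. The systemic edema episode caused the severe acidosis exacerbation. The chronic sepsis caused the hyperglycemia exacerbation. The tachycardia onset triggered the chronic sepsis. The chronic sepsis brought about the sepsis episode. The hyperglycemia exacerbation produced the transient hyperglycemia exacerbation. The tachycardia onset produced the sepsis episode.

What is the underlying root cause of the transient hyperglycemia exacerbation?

Tracing upstream from the transient hyperglycemia exacerbation: the transient hyperglycemia exacerbation ← the hyperglycemia exacerbation ← the chronic sepsis ← the tachycardia onset.
The tachycardia onset has no stated cause, so it is the root.

the tachycardia onset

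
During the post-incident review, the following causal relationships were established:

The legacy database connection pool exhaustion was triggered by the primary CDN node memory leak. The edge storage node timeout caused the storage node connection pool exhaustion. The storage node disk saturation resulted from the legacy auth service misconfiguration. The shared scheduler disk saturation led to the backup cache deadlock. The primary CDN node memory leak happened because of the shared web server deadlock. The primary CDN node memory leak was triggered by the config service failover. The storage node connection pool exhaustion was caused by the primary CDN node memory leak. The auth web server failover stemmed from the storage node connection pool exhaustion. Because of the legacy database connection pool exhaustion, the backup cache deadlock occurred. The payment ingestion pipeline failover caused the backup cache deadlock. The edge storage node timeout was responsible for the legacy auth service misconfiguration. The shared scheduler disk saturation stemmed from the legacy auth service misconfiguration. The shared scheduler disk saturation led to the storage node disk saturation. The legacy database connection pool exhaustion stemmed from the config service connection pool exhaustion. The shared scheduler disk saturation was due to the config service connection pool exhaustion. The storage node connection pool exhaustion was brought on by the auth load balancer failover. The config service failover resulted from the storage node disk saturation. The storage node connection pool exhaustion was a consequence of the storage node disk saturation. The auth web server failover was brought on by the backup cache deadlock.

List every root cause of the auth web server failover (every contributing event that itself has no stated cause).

Tracing upstream from the auth web server failover: the auth web server failover ← the backup cache deadlock ← the shared scheduler disk saturation ← the config service connection pool exhaustion.
A separate upstream branch: the auth web server failover ← the storage node connection pool exhaustion ← the edge storage node timeout.
A separate upstream branch: the auth web server failover ← the storage node connection pool exhaustion ← the auth load balancer failover.
A separate upstream branch: the auth web server failover ← the storage node connection pool exhaustion ← the primary CDN node memory leak ← the shared web server deadlock.
A separate upstream branch: the auth web server failover ← the backup cache deadlock ← the payment ingestion pipeline failover.
Each of those chain origins has no stated cause.

the auth load balancer failover, the config service connection pool exhaustion, the edge storage node timeout, the payment ingestion pipeline failover, the shared web server deadlock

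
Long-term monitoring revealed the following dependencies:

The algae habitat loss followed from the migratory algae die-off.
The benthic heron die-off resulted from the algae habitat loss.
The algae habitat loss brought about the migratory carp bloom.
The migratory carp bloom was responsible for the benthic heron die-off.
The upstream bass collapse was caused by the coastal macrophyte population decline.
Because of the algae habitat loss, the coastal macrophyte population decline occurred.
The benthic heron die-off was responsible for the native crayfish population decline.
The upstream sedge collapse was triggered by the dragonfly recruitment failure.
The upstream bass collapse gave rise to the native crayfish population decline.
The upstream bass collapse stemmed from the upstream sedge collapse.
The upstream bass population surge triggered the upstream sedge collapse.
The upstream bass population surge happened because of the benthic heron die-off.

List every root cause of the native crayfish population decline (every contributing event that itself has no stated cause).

the dragonfly recruitment failure, the migratory algae die-off

Tracing upstream from the native crayfish population decline: the native crayfish population decline ← the benthic heron die-off ← the algae habitat loss ← the migratory algae die-off.
A separate upstream branch: the native crayfish population decline ← the upstream bass collapse ← the upstream sedge collapse ← the dragonfly recruitment failure.
Each of those chain origins has no stated cause.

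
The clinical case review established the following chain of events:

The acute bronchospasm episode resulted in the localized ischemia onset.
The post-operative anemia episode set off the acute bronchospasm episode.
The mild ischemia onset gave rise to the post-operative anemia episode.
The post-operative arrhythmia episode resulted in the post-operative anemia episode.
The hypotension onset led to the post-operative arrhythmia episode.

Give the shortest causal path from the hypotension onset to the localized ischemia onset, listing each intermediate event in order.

the hypotension onset → the post-operative arrhythmia episode → the post-operative anemia episode → the acute bronchospasm episode → the localized ischemia onset

the hypotension onset → the post-operative arrhythmia episode
the post-operative arrhythmia episode → the post-operative anemia episode
the post-operative anemia episode → the acute bronchospasm episode
the acute bronchospasm episode → the localized ischemia onset
Length: 4 steps.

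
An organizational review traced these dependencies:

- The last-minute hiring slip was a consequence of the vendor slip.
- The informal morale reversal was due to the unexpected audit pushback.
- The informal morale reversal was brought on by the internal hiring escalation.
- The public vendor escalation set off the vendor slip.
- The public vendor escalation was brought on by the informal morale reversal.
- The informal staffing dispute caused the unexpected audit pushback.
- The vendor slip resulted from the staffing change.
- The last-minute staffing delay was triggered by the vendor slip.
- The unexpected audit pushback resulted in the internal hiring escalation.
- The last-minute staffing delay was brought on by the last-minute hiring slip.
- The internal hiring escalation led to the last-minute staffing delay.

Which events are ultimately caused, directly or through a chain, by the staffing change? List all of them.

Direct effects: the vendor slip.
2 steps out: the last-minute hiring slip, the last-minute staffing delay.
Not reachable from it: the informal staffing dispute, the unexpected audit pushback, the internal hiring escalation, the informal morale reversal, the public vendor escalation.

the last-minute hiring slip, the last-minute staffing delay, the vendor slip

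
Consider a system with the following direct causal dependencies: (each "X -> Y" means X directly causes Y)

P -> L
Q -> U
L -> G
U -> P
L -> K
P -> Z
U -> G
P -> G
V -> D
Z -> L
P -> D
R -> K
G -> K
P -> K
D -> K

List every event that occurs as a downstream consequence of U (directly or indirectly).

Direct effects: P, G.
2 steps out: Z, L, D, K.
Not reachable from it: V, Q, R.

D, G, K, L, P, Z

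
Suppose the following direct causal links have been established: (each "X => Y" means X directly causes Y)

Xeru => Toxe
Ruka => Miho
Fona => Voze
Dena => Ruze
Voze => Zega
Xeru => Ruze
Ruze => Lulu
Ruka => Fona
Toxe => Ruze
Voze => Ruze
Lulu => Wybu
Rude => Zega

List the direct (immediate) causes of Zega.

Upstream contributors include Ruka, Fona, but only Rude, Voze feed directly into Zega.

Rude, Voze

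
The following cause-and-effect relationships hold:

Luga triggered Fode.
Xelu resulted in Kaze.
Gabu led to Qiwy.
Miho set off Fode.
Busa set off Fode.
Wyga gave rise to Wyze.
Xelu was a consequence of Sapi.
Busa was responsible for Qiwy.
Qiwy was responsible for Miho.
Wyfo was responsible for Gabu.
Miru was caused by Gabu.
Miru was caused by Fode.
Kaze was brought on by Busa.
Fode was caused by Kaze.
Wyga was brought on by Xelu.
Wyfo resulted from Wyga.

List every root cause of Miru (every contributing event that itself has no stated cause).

Busa, Luga, Sapi

Tracing upstream from Miru: Miru ← Fode ← Kaze ← Xelu ← Sapi.
A separate upstream branch: Miru ← Fode ← Busa.
A separate upstream branch: Miru ← Fode ← Luga.
Each of those chain origins has no stated cause.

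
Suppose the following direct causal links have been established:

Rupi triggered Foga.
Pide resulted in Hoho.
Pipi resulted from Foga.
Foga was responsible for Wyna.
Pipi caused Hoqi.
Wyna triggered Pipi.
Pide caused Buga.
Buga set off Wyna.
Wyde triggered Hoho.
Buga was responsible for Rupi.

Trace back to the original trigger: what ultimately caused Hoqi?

Pide

Tracing upstream from Hoqi: Hoqi ← Pipi ← Wyna ← Buga ← Pide.
Pide has no stated cause, so it is the root.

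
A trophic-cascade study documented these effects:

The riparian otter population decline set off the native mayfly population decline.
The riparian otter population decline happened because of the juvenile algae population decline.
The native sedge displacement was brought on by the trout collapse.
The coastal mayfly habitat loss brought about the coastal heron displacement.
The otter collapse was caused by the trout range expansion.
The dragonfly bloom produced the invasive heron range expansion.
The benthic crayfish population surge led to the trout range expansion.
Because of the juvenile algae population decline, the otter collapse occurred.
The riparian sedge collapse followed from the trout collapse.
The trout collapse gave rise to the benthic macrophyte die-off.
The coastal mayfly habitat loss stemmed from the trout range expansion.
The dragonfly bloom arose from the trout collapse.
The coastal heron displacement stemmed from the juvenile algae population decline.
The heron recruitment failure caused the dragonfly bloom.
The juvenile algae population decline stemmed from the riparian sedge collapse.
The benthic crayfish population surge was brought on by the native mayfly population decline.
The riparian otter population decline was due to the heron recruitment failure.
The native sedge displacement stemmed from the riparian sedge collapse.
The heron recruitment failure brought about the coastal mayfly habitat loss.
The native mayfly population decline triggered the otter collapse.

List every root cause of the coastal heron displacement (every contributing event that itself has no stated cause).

the heron recruitment failure, the trout collapse

Tracing upstream from the coastal heron displacement: the coastal heron displacement ← the coastal mayfly habitat loss ← the heron recruitment failure.
A separate upstream branch: the coastal heron displacement ← the juvenile algae population decline ← the riparian sedge collapse ← the trout collapse.
Each of those chain origins has no stated cause.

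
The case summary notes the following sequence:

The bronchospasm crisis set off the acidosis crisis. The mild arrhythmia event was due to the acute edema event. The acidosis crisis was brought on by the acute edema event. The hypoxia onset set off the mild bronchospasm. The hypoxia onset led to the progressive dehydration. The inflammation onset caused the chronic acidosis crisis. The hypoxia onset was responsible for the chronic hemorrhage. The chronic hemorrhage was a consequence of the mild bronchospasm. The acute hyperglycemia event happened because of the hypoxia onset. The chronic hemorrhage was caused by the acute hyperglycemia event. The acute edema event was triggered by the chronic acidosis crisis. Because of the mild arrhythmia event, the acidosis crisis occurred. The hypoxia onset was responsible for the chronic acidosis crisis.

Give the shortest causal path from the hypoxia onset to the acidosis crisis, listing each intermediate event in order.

the hypoxia onset → the chronic acidosis crisis → the acute edema event → the acidosis crisis

the hypoxia onset → the chronic acidosis crisis
the chronic acidosis crisis → the acute edema event
the acute edema event → the acidosis crisis
Length: 3 steps.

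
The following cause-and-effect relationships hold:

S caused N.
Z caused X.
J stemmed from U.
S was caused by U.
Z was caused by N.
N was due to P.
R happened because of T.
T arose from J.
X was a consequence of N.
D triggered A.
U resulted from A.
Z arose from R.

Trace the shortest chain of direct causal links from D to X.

D → A → U → S → N → X

D → A
A → U
U → S
S → N
N → X
Length: 5 steps.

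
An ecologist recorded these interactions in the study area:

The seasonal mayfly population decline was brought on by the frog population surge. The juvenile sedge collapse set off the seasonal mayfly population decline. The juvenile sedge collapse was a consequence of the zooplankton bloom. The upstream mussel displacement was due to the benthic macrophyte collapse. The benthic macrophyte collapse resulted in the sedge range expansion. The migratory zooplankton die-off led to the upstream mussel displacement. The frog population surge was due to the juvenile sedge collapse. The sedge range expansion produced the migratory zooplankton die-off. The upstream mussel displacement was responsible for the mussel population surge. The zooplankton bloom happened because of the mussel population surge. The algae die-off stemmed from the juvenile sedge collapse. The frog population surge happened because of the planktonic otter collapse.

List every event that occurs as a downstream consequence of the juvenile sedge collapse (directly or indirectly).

Direct effects: the frog population surge, the algae die-off, the seasonal mayfly population decline.
Not reachable from it: the planktonic otter collapse, the benthic macrophyte collapse, the sedge range expansion, the migratory zooplankton die-off, the upstream mussel displacement, the mussel population surge, the zooplankton bloom.

the algae die-off, the frog population surge, the seasonal mayfly population decline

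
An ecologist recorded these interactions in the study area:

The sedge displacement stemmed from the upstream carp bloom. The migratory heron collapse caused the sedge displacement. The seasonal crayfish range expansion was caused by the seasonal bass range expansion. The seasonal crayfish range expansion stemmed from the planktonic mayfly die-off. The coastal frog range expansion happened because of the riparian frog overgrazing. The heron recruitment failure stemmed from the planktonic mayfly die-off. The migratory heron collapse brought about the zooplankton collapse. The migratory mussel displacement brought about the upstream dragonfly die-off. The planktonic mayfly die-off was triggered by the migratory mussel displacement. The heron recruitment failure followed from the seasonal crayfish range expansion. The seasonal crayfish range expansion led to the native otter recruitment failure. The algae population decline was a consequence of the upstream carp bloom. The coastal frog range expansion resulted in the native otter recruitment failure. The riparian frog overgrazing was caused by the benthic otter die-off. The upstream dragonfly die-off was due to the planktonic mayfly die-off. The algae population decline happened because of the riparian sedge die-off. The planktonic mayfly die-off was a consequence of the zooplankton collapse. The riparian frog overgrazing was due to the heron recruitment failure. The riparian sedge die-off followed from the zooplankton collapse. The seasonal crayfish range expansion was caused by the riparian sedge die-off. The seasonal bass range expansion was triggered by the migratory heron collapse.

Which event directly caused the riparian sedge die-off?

Upstream contributors include the migratory heron collapse, but only the zooplankton collapse feeds directly into the riparian sedge die-off.

the zooplankton collapse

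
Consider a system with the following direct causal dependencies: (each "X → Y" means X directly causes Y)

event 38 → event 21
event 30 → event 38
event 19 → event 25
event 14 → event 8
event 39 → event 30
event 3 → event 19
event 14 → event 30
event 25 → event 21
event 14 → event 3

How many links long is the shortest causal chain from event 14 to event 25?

3

Shortest chain: event 14 → event 3 → event 19 → event 25.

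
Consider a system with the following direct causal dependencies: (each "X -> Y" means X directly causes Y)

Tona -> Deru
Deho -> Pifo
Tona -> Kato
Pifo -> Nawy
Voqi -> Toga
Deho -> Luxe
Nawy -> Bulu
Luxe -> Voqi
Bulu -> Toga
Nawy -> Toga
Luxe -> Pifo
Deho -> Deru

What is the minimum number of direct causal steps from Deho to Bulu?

3

Shortest chain: Deho → Pifo → Nawy → Bulu.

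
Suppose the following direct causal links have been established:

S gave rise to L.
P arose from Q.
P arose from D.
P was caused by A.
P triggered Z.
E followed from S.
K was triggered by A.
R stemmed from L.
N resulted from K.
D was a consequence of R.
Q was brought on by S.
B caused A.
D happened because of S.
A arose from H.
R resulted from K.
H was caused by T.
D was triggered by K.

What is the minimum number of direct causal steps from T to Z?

Shortest chain: T → H → A → P → Z.

4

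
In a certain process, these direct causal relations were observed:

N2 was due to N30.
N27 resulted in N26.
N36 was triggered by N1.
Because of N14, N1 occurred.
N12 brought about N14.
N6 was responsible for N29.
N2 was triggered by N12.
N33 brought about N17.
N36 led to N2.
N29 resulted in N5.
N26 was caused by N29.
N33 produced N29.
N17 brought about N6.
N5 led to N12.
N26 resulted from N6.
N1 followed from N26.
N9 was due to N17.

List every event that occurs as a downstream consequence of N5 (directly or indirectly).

N1, N12, N14, N2, N36

Direct effects: N12.
2 steps out: N14, N2.
3 steps out: N1.
4 steps out: N36.
Not reachable from it: N33, N17, N6, N29, N9, N27, N26, N30.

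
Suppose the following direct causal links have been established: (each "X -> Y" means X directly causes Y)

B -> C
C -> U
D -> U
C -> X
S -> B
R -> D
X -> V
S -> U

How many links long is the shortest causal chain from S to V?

Shortest chain: S → B → C → X → V.

4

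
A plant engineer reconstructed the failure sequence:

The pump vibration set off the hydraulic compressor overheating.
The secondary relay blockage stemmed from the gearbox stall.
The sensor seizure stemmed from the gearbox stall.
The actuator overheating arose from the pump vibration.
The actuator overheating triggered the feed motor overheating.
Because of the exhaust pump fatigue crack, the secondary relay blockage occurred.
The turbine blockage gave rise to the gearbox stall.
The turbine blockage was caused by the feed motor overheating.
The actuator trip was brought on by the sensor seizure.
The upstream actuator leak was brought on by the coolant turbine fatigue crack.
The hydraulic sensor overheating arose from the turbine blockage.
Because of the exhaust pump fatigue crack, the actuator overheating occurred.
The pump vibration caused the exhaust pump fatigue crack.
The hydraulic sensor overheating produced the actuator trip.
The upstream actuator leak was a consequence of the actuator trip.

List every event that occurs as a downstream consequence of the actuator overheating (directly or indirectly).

the actuator trip, the feed motor overheating, the gearbox stall, the hydraulic sensor overheating, the secondary relay blockage, the sensor seizure, the turbine blockage, the upstream actuator leak

Direct effects: the feed motor overheating.
2 steps out: the turbine blockage.
3 steps out: the gearbox stall, the hydraulic sensor overheating.
4 steps out: the secondary relay blockage, the sensor seizure, the actuator trip.
5 steps out: the upstream actuator leak.
Not reachable from it: the pump vibration, the exhaust pump fatigue crack, the hydraulic compressor overheating, the coolant turbine fatigue crack.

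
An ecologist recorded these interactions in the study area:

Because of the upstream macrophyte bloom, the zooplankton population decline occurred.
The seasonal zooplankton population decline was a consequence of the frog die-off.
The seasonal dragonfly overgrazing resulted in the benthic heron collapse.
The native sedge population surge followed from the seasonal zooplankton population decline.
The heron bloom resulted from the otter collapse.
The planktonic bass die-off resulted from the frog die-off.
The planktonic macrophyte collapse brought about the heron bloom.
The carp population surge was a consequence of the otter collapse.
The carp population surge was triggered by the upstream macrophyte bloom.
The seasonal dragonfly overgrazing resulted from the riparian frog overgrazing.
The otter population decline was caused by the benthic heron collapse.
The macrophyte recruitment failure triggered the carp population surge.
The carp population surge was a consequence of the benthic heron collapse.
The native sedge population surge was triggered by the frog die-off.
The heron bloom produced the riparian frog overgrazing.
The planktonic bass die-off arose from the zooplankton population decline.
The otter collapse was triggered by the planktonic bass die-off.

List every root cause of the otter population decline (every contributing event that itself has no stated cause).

Tracing upstream from the otter population decline: the otter population decline ← the benthic heron collapse ← the seasonal dragonfly overgrazing ← the riparian frog overgrazing ← the heron bloom ← the otter collapse ← the planktonic bass die-off ← the frog die-off.
A separate upstream branch: the otter population decline ← the benthic heron collapse ← the seasonal dragonfly overgrazing ← the riparian frog overgrazing ← the heron bloom ← the planktonic macrophyte collapse.
A separate upstream branch: the otter population decline ← the benthic heron collapse ← the seasonal dragonfly overgrazing ← the riparian frog overgrazing ← the heron bloom ← the otter collapse ← the planktonic bass die-off ← the zooplankton population decline ← the upstream macrophyte bloom.
Each of those chain origins has no stated cause.

the frog die-off, the planktonic macrophyte collapse, the upstream macrophyte bloom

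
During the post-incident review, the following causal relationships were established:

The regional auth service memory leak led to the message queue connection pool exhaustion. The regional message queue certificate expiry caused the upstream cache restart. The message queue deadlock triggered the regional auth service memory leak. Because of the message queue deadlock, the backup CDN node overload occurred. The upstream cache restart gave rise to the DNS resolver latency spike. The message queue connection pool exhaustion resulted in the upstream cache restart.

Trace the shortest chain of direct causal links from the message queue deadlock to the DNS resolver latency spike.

the message queue deadlock → the regional auth service memory leak
the regional auth service memory leak → the message queue connection pool exhaustion
the message queue connection pool exhaustion → the upstream cache restart
the upstream cache restart → the DNS resolver latency spike
Length: 4 steps.

the message queue deadlock → the regional auth service memory leak → the message queue connection pool exhaustion → the upstream cache restart → the DNS resolver latency spike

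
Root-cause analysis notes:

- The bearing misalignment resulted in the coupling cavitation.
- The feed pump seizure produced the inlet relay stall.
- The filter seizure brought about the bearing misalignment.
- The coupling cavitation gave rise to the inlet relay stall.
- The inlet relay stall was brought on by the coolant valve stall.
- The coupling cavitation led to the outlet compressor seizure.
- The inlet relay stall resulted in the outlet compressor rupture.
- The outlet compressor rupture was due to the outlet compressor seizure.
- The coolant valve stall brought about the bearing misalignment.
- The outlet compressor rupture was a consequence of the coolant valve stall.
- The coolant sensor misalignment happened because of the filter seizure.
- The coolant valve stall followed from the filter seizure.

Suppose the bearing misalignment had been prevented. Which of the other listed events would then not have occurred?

Downstream of the bearing misalignment: the coupling cavitation, the inlet relay stall, the outlet compressor seizure, the outlet compressor rupture.
Of those, still caused via another path: the inlet relay stall, the outlet compressor rupture.
The remainder have no surviving cause.

the coupling cavitation, the outlet compressor seizure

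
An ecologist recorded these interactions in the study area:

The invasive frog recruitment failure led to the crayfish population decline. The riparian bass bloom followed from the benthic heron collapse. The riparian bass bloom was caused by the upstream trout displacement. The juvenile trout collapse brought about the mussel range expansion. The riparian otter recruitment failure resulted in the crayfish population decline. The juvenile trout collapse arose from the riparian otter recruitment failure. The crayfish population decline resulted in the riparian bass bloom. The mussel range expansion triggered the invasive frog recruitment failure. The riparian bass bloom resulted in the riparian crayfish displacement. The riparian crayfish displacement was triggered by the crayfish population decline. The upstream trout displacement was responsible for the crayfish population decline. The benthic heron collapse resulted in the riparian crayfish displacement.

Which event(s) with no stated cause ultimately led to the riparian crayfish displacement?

the benthic heron collapse, the riparian otter recruitment failure, the upstream trout displacement

Tracing upstream from the riparian crayfish displacement: the riparian crayfish displacement ← the crayfish population decline ← the riparian otter recruitment failure.
A separate upstream branch: the riparian crayfish displacement ← the benthic heron collapse.
A separate upstream branch: the riparian crayfish displacement ← the crayfish population decline ← the upstream trout displacement.
Each of those chain origins has no stated cause.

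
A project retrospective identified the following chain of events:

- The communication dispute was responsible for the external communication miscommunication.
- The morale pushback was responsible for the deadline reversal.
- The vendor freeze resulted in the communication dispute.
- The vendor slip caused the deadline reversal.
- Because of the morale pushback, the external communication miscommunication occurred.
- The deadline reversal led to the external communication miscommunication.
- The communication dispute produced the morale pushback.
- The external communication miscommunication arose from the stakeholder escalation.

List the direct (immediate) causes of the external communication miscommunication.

the communication dispute, the deadline reversal, the morale pushback, the stakeholder escalation

Upstream contributors include the vendor freeze, the vendor slip, but only the communication dispute, the deadline reversal, the morale pushback, the stakeholder escalation feed directly into the external communication miscommunication.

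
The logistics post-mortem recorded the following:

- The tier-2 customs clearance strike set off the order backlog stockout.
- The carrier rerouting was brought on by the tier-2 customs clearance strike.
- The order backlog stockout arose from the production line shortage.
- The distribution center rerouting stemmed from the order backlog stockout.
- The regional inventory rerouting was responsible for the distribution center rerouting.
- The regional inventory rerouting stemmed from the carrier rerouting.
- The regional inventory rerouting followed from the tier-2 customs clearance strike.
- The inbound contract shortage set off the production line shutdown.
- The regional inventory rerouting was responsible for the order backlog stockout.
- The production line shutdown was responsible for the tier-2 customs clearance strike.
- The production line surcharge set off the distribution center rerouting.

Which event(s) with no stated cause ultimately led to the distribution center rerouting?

the inbound contract shortage, the production line shortage, the production line surcharge

Tracing upstream from the distribution center rerouting: the distribution center rerouting ← the regional inventory rerouting ← the tier-2 customs clearance strike ← the production line shutdown ← the inbound contract shortage.
A separate upstream branch: the distribution center rerouting ← the order backlog stockout ← the production line shortage.
A separate upstream branch: the distribution center rerouting ← the production line surcharge.
Each of those chain origins has no stated cause.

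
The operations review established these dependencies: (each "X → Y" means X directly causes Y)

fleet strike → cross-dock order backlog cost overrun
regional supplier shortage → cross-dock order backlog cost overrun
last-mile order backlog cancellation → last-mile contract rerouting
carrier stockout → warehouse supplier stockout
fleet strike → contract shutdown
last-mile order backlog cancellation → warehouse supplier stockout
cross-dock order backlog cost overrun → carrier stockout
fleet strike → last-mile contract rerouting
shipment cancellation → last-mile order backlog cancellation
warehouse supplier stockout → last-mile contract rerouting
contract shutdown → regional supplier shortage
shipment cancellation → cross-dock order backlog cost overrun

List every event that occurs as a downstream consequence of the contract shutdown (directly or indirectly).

the carrier stockout, the cross-dock order backlog cost overrun, the last-mile contract rerouting, the regional supplier shortage, the warehouse supplier stockout

Direct effects: the regional supplier shortage.
2 steps out: the cross-dock order backlog cost overrun.
3 steps out: the carrier stockout.
4 steps out: the warehouse supplier stockout.
5 steps out: the last-mile contract rerouting.
Not reachable from it: the shipment cancellation, the fleet strike, the last-mile order backlog cancellation.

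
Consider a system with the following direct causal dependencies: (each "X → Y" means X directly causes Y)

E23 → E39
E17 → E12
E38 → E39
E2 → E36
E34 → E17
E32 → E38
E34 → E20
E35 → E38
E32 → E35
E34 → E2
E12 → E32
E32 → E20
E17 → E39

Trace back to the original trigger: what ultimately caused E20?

E34

Tracing upstream from E20: E20 ← E34.
E34 has no stated cause, so it is the root.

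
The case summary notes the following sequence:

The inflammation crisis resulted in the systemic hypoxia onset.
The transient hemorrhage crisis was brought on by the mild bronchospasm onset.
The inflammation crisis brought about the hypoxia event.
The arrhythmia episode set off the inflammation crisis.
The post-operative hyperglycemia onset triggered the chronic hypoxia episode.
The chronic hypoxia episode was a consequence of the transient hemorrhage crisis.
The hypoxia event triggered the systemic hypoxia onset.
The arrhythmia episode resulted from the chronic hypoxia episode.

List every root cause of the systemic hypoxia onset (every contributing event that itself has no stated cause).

the mild bronchospasm onset, the post-operative hyperglycemia onset

Tracing upstream from the systemic hypoxia onset: the systemic hypoxia onset ← the inflammation crisis ← the arrhythmia episode ← the chronic hypoxia episode ← the transient hemorrhage crisis ← the mild bronchospasm onset.
A separate upstream branch: the systemic hypoxia onset ← the inflammation crisis ← the arrhythmia episode ← the chronic hypoxia episode ← the post-operative hyperglycemia onset.
Each of those chain origins has no stated cause.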